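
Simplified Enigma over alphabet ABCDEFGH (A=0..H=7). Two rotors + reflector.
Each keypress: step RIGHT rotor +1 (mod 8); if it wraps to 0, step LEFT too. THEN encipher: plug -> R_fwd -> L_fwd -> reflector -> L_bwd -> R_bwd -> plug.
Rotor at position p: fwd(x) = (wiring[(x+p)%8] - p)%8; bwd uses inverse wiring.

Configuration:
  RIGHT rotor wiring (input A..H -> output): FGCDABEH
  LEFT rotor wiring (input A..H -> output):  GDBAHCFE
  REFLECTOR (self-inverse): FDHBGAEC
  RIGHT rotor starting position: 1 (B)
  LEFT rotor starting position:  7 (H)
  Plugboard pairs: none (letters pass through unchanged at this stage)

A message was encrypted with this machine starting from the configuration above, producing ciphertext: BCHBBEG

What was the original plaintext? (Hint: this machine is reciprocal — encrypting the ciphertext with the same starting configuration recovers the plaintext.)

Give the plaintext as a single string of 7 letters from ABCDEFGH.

Answer: GEFCHBA

Derivation:
Char 1 ('B'): step: R->2, L=7; B->plug->B->R->B->L->H->refl->C->L'->D->R'->G->plug->G
Char 2 ('C'): step: R->3, L=7; C->plug->C->R->G->L->D->refl->B->L'->E->R'->E->plug->E
Char 3 ('H'): step: R->4, L=7; H->plug->H->R->H->L->G->refl->E->L'->C->R'->F->plug->F
Char 4 ('B'): step: R->5, L=7; B->plug->B->R->H->L->G->refl->E->L'->C->R'->C->plug->C
Char 5 ('B'): step: R->6, L=7; B->plug->B->R->B->L->H->refl->C->L'->D->R'->H->plug->H
Char 6 ('E'): step: R->7, L=7; E->plug->E->R->E->L->B->refl->D->L'->G->R'->B->plug->B
Char 7 ('G'): step: R->0, L->0 (L advanced); G->plug->G->R->E->L->H->refl->C->L'->F->R'->A->plug->A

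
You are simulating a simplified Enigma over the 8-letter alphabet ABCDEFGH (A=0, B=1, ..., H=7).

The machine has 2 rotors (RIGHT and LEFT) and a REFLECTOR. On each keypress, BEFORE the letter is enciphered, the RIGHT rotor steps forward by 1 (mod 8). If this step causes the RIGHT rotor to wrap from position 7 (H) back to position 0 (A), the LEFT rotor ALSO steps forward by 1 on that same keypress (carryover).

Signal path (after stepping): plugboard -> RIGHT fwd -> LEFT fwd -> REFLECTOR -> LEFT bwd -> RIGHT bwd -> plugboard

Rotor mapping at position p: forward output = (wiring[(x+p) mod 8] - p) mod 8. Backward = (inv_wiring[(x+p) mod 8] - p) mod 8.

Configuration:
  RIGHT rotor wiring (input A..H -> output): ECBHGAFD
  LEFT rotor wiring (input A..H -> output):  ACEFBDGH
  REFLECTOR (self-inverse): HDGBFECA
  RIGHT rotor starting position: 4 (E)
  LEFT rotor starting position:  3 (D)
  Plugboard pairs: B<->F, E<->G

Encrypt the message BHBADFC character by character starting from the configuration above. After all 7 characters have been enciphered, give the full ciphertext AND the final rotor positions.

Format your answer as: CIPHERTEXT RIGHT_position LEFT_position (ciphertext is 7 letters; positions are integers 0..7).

Char 1 ('B'): step: R->5, L=3; B->plug->F->R->E->L->E->refl->F->L'->F->R'->E->plug->G
Char 2 ('H'): step: R->6, L=3; H->plug->H->R->C->L->A->refl->H->L'->G->R'->C->plug->C
Char 3 ('B'): step: R->7, L=3; B->plug->F->R->H->L->B->refl->D->L'->D->R'->C->plug->C
Char 4 ('A'): step: R->0, L->4 (L advanced); A->plug->A->R->E->L->E->refl->F->L'->A->R'->F->plug->B
Char 5 ('D'): step: R->1, L=4; D->plug->D->R->F->L->G->refl->C->L'->C->R'->G->plug->E
Char 6 ('F'): step: R->2, L=4; F->plug->B->R->F->L->G->refl->C->L'->C->R'->G->plug->E
Char 7 ('C'): step: R->3, L=4; C->plug->C->R->F->L->G->refl->C->L'->C->R'->D->plug->D
Final: ciphertext=GCCBEED, RIGHT=3, LEFT=4

Answer: GCCBEED 3 4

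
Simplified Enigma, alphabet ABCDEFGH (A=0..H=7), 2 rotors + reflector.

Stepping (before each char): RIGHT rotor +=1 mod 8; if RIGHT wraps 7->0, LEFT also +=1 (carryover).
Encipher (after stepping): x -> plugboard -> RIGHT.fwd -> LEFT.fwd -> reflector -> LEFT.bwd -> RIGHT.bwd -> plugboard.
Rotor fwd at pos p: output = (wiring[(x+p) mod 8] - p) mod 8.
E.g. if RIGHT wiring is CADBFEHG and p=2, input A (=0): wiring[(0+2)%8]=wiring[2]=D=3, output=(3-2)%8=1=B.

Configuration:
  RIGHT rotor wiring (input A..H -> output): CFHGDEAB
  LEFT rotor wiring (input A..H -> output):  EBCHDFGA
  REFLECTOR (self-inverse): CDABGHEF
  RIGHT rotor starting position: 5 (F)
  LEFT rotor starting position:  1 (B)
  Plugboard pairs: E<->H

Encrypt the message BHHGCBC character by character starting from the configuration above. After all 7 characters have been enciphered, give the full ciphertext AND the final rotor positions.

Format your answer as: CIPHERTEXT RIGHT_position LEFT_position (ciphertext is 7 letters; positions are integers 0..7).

Answer: FEABFHD 4 2

Derivation:
Char 1 ('B'): step: R->6, L=1; B->plug->B->R->D->L->C->refl->A->L'->A->R'->F->plug->F
Char 2 ('H'): step: R->7, L=1; H->plug->E->R->H->L->D->refl->B->L'->B->R'->H->plug->E
Char 3 ('H'): step: R->0, L->2 (L advanced); H->plug->E->R->D->L->D->refl->B->L'->C->R'->A->plug->A
Char 4 ('G'): step: R->1, L=2; G->plug->G->R->A->L->A->refl->C->L'->G->R'->B->plug->B
Char 5 ('C'): step: R->2, L=2; C->plug->C->R->B->L->F->refl->H->L'->H->R'->F->plug->F
Char 6 ('B'): step: R->3, L=2; B->plug->B->R->A->L->A->refl->C->L'->G->R'->E->plug->H
Char 7 ('C'): step: R->4, L=2; C->plug->C->R->E->L->E->refl->G->L'->F->R'->D->plug->D
Final: ciphertext=FEABFHD, RIGHT=4, LEFT=2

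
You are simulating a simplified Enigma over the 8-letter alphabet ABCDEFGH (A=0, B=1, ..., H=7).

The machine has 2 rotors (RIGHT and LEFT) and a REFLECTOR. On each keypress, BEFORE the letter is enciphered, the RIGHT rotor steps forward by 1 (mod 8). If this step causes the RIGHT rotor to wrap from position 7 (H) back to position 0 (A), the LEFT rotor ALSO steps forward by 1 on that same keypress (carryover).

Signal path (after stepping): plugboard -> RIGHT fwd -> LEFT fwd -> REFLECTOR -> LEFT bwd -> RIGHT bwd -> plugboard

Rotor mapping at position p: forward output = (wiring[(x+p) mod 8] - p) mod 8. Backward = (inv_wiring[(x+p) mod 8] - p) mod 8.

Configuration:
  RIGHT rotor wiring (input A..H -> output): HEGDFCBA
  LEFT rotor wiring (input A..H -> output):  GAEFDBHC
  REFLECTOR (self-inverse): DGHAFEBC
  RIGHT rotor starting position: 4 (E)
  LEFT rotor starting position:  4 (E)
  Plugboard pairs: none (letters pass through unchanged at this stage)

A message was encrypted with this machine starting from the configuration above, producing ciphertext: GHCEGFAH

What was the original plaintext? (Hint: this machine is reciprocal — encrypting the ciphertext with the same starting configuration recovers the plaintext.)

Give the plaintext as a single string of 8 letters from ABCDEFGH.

Answer: DEAGAABE

Derivation:
Char 1 ('G'): step: R->5, L=4; G->plug->G->R->G->L->A->refl->D->L'->C->R'->D->plug->D
Char 2 ('H'): step: R->6, L=4; H->plug->H->R->E->L->C->refl->H->L'->A->R'->E->plug->E
Char 3 ('C'): step: R->7, L=4; C->plug->C->R->F->L->E->refl->F->L'->B->R'->A->plug->A
Char 4 ('E'): step: R->0, L->5 (L advanced); E->plug->E->R->F->L->H->refl->C->L'->B->R'->G->plug->G
Char 5 ('G'): step: R->1, L=5; G->plug->G->R->H->L->G->refl->B->L'->D->R'->A->plug->A
Char 6 ('F'): step: R->2, L=5; F->plug->F->R->G->L->A->refl->D->L'->E->R'->A->plug->A
Char 7 ('A'): step: R->3, L=5; A->plug->A->R->A->L->E->refl->F->L'->C->R'->B->plug->B
Char 8 ('H'): step: R->4, L=5; H->plug->H->R->H->L->G->refl->B->L'->D->R'->E->plug->E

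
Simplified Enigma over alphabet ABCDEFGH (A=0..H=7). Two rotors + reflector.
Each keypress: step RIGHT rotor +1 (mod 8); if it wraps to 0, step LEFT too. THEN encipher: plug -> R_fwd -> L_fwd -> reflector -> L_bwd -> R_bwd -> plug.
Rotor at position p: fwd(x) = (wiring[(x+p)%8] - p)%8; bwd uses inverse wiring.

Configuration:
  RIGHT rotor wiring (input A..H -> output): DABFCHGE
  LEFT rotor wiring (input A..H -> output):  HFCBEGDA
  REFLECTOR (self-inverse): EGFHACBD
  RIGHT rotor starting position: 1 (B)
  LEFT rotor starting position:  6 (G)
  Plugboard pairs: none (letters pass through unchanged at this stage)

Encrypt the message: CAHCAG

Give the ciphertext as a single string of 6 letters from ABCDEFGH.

Answer: GHDFHC

Derivation:
Char 1 ('C'): step: R->2, L=6; C->plug->C->R->A->L->F->refl->C->L'->B->R'->G->plug->G
Char 2 ('A'): step: R->3, L=6; A->plug->A->R->C->L->B->refl->G->L'->G->R'->H->plug->H
Char 3 ('H'): step: R->4, L=6; H->plug->H->R->B->L->C->refl->F->L'->A->R'->D->plug->D
Char 4 ('C'): step: R->5, L=6; C->plug->C->R->H->L->A->refl->E->L'->E->R'->F->plug->F
Char 5 ('A'): step: R->6, L=6; A->plug->A->R->A->L->F->refl->C->L'->B->R'->H->plug->H
Char 6 ('G'): step: R->7, L=6; G->plug->G->R->A->L->F->refl->C->L'->B->R'->C->plug->C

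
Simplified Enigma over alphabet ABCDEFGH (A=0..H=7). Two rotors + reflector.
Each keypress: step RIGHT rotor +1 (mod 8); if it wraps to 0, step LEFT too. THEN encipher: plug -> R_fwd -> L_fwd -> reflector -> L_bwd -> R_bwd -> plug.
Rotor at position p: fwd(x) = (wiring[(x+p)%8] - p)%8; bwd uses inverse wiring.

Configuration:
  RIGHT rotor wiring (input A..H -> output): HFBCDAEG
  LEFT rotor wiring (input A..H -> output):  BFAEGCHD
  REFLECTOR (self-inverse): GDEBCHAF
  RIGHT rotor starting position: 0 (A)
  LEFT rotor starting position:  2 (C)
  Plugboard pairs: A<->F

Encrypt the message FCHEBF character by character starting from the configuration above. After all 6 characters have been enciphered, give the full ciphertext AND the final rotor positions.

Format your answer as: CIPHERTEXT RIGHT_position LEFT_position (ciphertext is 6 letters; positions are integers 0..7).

Char 1 ('F'): step: R->1, L=2; F->plug->A->R->E->L->F->refl->H->L'->G->R'->H->plug->H
Char 2 ('C'): step: R->2, L=2; C->plug->C->R->B->L->C->refl->E->L'->C->R'->E->plug->E
Char 3 ('H'): step: R->3, L=2; H->plug->H->R->G->L->H->refl->F->L'->E->R'->F->plug->A
Char 4 ('E'): step: R->4, L=2; E->plug->E->R->D->L->A->refl->G->L'->A->R'->C->plug->C
Char 5 ('B'): step: R->5, L=2; B->plug->B->R->H->L->D->refl->B->L'->F->R'->G->plug->G
Char 6 ('F'): step: R->6, L=2; F->plug->A->R->G->L->H->refl->F->L'->E->R'->F->plug->A
Final: ciphertext=HEACGA, RIGHT=6, LEFT=2

Answer: HEACGA 6 2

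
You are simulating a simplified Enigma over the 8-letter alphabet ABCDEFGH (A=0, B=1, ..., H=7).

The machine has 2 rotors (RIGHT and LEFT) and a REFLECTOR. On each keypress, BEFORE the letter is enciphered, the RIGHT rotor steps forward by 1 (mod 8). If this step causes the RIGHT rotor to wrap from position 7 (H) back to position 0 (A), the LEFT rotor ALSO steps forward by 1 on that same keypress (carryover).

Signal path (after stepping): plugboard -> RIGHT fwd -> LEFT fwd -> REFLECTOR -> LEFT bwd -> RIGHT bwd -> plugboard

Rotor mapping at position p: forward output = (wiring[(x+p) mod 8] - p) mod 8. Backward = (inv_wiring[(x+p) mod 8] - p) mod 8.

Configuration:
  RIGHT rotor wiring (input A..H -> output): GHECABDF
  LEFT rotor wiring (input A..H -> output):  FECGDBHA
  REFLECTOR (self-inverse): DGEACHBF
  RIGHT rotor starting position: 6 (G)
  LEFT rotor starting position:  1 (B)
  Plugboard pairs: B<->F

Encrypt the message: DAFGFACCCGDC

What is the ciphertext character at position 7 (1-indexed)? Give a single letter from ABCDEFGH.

Char 1 ('D'): step: R->7, L=1; D->plug->D->R->F->L->G->refl->B->L'->B->R'->F->plug->B
Char 2 ('A'): step: R->0, L->2 (L advanced); A->plug->A->R->G->L->D->refl->A->L'->A->R'->E->plug->E
Char 3 ('F'): step: R->1, L=2; F->plug->B->R->D->L->H->refl->F->L'->E->R'->G->plug->G
Char 4 ('G'): step: R->2, L=2; G->plug->G->R->E->L->F->refl->H->L'->D->R'->F->plug->B
Char 5 ('F'): step: R->3, L=2; F->plug->B->R->F->L->G->refl->B->L'->C->R'->E->plug->E
Char 6 ('A'): step: R->4, L=2; A->plug->A->R->E->L->F->refl->H->L'->D->R'->F->plug->B
Char 7 ('C'): step: R->5, L=2; C->plug->C->R->A->L->A->refl->D->L'->G->R'->B->plug->F

F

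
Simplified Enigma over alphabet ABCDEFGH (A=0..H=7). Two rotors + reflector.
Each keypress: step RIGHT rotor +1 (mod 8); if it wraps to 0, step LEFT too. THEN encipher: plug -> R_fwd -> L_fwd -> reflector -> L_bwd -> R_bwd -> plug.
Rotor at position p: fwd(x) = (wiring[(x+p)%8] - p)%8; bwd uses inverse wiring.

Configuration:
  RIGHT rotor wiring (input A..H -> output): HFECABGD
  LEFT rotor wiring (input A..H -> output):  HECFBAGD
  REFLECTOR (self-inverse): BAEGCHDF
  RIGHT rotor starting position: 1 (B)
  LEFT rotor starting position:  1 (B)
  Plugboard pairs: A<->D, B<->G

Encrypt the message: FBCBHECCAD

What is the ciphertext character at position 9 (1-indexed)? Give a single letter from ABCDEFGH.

Char 1 ('F'): step: R->2, L=1; F->plug->F->R->B->L->B->refl->A->L'->D->R'->H->plug->H
Char 2 ('B'): step: R->3, L=1; B->plug->G->R->C->L->E->refl->C->L'->G->R'->C->plug->C
Char 3 ('C'): step: R->4, L=1; C->plug->C->R->C->L->E->refl->C->L'->G->R'->H->plug->H
Char 4 ('B'): step: R->5, L=1; B->plug->G->R->F->L->F->refl->H->L'->E->R'->A->plug->D
Char 5 ('H'): step: R->6, L=1; H->plug->H->R->D->L->A->refl->B->L'->B->R'->C->plug->C
Char 6 ('E'): step: R->7, L=1; E->plug->E->R->D->L->A->refl->B->L'->B->R'->F->plug->F
Char 7 ('C'): step: R->0, L->2 (L advanced); C->plug->C->R->E->L->E->refl->C->L'->H->R'->A->plug->D
Char 8 ('C'): step: R->1, L=2; C->plug->C->R->B->L->D->refl->G->L'->D->R'->B->plug->G
Char 9 ('A'): step: R->2, L=2; A->plug->D->R->H->L->C->refl->E->L'->E->R'->E->plug->E

E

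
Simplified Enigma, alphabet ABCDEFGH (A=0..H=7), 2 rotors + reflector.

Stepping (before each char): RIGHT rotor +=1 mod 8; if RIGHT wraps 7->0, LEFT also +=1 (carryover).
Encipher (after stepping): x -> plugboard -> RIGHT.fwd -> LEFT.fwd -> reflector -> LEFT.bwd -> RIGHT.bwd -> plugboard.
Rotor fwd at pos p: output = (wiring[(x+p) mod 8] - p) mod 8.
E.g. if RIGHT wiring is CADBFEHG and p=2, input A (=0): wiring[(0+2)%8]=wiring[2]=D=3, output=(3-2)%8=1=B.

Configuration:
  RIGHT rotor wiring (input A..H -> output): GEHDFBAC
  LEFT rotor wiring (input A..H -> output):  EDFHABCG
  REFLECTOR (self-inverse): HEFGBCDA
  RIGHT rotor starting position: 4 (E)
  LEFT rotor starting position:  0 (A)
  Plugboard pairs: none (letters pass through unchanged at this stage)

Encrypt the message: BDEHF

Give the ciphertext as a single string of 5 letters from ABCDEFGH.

Char 1 ('B'): step: R->5, L=0; B->plug->B->R->D->L->H->refl->A->L'->E->R'->A->plug->A
Char 2 ('D'): step: R->6, L=0; D->plug->D->R->G->L->C->refl->F->L'->C->R'->A->plug->A
Char 3 ('E'): step: R->7, L=0; E->plug->E->R->E->L->A->refl->H->L'->D->R'->A->plug->A
Char 4 ('H'): step: R->0, L->1 (L advanced); H->plug->H->R->C->L->G->refl->D->L'->H->R'->C->plug->C
Char 5 ('F'): step: R->1, L=1; F->plug->F->R->H->L->D->refl->G->L'->C->R'->C->plug->C

Answer: AAACC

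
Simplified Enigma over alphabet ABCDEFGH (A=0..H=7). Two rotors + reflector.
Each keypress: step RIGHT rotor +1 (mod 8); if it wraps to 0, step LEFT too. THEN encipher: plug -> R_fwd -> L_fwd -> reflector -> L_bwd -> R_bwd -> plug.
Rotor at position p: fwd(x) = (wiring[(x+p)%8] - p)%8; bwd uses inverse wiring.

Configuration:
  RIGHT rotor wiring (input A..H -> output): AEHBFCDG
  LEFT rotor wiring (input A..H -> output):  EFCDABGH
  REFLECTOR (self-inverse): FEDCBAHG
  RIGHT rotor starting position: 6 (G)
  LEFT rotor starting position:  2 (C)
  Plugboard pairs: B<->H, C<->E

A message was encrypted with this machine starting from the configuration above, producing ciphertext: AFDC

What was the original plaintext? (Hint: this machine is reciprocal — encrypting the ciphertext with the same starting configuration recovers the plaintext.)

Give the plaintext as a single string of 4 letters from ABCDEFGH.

Char 1 ('A'): step: R->7, L=2; A->plug->A->R->H->L->D->refl->C->L'->G->R'->F->plug->F
Char 2 ('F'): step: R->0, L->3 (L advanced); F->plug->F->R->C->L->G->refl->H->L'->H->R'->C->plug->E
Char 3 ('D'): step: R->1, L=3; D->plug->D->R->E->L->E->refl->B->L'->F->R'->G->plug->G
Char 4 ('C'): step: R->2, L=3; C->plug->E->R->B->L->F->refl->A->L'->A->R'->D->plug->D

Answer: FEGD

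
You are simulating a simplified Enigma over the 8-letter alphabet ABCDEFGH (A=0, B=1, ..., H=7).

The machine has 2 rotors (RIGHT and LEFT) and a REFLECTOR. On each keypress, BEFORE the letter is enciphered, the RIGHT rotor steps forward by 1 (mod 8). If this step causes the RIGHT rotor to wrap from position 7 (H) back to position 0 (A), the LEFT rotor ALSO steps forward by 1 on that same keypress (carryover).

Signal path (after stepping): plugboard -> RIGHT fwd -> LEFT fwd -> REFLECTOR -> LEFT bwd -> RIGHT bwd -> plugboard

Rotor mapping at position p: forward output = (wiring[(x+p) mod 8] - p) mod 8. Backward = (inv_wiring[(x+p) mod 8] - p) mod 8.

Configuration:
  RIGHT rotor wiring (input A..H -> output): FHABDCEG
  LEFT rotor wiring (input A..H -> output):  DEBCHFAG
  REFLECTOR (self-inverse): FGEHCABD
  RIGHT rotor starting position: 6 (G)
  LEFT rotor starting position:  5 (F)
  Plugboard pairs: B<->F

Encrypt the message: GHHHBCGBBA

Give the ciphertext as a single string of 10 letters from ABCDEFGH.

Char 1 ('G'): step: R->7, L=5; G->plug->G->R->D->L->G->refl->B->L'->C->R'->E->plug->E
Char 2 ('H'): step: R->0, L->6 (L advanced); H->plug->H->R->G->L->B->refl->G->L'->D->R'->E->plug->E
Char 3 ('H'): step: R->1, L=6; H->plug->H->R->E->L->D->refl->H->L'->H->R'->B->plug->F
Char 4 ('H'): step: R->2, L=6; H->plug->H->R->F->L->E->refl->C->L'->A->R'->D->plug->D
Char 5 ('B'): step: R->3, L=6; B->plug->F->R->C->L->F->refl->A->L'->B->R'->D->plug->D
Char 6 ('C'): step: R->4, L=6; C->plug->C->R->A->L->C->refl->E->L'->F->R'->H->plug->H
Char 7 ('G'): step: R->5, L=6; G->plug->G->R->E->L->D->refl->H->L'->H->R'->B->plug->F
Char 8 ('B'): step: R->6, L=6; B->plug->F->R->D->L->G->refl->B->L'->G->R'->A->plug->A
Char 9 ('B'): step: R->7, L=6; B->plug->F->R->E->L->D->refl->H->L'->H->R'->A->plug->A
Char 10 ('A'): step: R->0, L->7 (L advanced); A->plug->A->R->F->L->A->refl->F->L'->C->R'->F->plug->B

Answer: EEFDDHFAAB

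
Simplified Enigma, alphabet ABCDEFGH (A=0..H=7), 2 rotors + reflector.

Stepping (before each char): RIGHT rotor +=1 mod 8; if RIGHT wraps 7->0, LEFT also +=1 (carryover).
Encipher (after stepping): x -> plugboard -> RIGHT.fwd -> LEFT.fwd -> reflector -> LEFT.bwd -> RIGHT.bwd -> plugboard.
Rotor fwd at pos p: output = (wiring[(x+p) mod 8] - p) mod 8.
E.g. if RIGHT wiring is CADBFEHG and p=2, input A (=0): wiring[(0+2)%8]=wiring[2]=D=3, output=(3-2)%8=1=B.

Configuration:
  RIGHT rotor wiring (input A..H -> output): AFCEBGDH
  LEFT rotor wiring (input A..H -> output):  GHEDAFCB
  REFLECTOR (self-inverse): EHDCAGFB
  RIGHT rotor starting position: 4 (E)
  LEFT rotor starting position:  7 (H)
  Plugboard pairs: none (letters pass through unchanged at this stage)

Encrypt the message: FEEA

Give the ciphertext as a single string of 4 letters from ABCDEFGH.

Answer: ACBB

Derivation:
Char 1 ('F'): step: R->5, L=7; F->plug->F->R->F->L->B->refl->H->L'->B->R'->A->plug->A
Char 2 ('E'): step: R->6, L=7; E->plug->E->R->E->L->E->refl->A->L'->C->R'->C->plug->C
Char 3 ('E'): step: R->7, L=7; E->plug->E->R->F->L->B->refl->H->L'->B->R'->B->plug->B
Char 4 ('A'): step: R->0, L->0 (L advanced); A->plug->A->R->A->L->G->refl->F->L'->F->R'->B->plug->B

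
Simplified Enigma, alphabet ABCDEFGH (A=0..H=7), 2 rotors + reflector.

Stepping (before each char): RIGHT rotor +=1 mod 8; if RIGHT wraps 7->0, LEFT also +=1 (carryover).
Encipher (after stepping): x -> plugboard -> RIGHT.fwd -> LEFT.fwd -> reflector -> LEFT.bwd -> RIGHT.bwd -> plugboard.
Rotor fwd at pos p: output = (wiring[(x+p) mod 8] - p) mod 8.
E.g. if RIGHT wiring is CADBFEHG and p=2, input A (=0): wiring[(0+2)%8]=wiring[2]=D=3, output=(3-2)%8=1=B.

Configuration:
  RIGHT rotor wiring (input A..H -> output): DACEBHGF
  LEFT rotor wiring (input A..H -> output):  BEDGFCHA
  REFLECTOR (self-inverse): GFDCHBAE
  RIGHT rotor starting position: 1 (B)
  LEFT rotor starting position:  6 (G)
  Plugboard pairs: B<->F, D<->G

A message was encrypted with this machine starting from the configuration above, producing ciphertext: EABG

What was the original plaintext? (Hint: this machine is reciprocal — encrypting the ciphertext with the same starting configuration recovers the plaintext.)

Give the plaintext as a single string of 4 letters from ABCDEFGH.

Answer: AEHD

Derivation:
Char 1 ('E'): step: R->2, L=6; E->plug->E->R->E->L->F->refl->B->L'->A->R'->A->plug->A
Char 2 ('A'): step: R->3, L=6; A->plug->A->R->B->L->C->refl->D->L'->C->R'->E->plug->E
Char 3 ('B'): step: R->4, L=6; B->plug->F->R->E->L->F->refl->B->L'->A->R'->H->plug->H
Char 4 ('G'): step: R->5, L=6; G->plug->D->R->G->L->H->refl->E->L'->H->R'->G->plug->D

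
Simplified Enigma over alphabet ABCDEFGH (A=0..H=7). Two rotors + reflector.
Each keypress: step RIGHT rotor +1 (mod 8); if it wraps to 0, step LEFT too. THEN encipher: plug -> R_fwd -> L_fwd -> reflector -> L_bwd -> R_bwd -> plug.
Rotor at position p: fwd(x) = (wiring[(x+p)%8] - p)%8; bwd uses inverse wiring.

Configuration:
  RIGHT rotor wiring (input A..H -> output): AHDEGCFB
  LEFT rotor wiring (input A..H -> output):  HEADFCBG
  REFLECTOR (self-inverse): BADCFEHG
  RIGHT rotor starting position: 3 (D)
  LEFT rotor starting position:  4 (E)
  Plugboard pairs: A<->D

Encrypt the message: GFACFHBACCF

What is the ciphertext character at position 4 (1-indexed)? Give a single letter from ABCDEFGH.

Char 1 ('G'): step: R->4, L=4; G->plug->G->R->H->L->H->refl->G->L'->B->R'->C->plug->C
Char 2 ('F'): step: R->5, L=4; F->plug->F->R->G->L->E->refl->F->L'->C->R'->E->plug->E
Char 3 ('A'): step: R->6, L=4; A->plug->D->R->B->L->G->refl->H->L'->H->R'->A->plug->D
Char 4 ('C'): step: R->7, L=4; C->plug->C->R->A->L->B->refl->A->L'->F->R'->E->plug->E

E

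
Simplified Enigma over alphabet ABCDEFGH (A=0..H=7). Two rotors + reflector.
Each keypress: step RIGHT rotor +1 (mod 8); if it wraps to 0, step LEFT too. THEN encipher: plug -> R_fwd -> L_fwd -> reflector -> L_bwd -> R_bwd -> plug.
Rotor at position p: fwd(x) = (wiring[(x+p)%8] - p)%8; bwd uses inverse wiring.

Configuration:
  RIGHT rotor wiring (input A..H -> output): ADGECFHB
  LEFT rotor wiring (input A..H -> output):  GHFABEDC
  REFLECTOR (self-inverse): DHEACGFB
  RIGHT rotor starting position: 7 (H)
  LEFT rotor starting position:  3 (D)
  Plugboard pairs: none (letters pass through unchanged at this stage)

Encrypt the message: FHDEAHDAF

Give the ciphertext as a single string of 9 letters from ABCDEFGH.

Char 1 ('F'): step: R->0, L->4 (L advanced); F->plug->F->R->F->L->D->refl->A->L'->B->R'->H->plug->H
Char 2 ('H'): step: R->1, L=4; H->plug->H->R->H->L->E->refl->C->L'->E->R'->E->plug->E
Char 3 ('D'): step: R->2, L=4; D->plug->D->R->D->L->G->refl->F->L'->A->R'->C->plug->C
Char 4 ('E'): step: R->3, L=4; E->plug->E->R->G->L->B->refl->H->L'->C->R'->C->plug->C
Char 5 ('A'): step: R->4, L=4; A->plug->A->R->G->L->B->refl->H->L'->C->R'->G->plug->G
Char 6 ('H'): step: R->5, L=4; H->plug->H->R->F->L->D->refl->A->L'->B->R'->F->plug->F
Char 7 ('D'): step: R->6, L=4; D->plug->D->R->F->L->D->refl->A->L'->B->R'->A->plug->A
Char 8 ('A'): step: R->7, L=4; A->plug->A->R->C->L->H->refl->B->L'->G->R'->G->plug->G
Char 9 ('F'): step: R->0, L->5 (L advanced); F->plug->F->R->F->L->A->refl->D->L'->G->R'->C->plug->C

Answer: HECCGFAGC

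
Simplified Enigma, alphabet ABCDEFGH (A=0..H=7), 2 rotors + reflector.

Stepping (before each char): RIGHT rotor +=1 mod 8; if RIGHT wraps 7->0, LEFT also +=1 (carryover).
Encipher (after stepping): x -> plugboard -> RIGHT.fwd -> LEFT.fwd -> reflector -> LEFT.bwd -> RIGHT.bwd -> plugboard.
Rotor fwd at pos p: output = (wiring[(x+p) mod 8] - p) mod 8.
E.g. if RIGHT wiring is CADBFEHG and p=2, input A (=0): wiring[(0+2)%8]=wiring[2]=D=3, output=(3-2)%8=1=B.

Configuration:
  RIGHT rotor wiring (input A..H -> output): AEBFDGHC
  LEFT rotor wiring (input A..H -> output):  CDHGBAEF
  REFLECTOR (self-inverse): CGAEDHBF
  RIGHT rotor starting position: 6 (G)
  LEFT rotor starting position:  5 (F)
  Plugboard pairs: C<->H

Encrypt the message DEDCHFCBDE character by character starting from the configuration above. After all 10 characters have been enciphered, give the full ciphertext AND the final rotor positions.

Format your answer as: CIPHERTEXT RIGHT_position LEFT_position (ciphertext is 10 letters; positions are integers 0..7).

Answer: HHFGGEBCED 0 7

Derivation:
Char 1 ('D'): step: R->7, L=5; D->plug->D->R->C->L->A->refl->C->L'->F->R'->C->plug->H
Char 2 ('E'): step: R->0, L->6 (L advanced); E->plug->E->R->D->L->F->refl->H->L'->B->R'->C->plug->H
Char 3 ('D'): step: R->1, L=6; D->plug->D->R->C->L->E->refl->D->L'->G->R'->F->plug->F
Char 4 ('C'): step: R->2, L=6; C->plug->H->R->C->L->E->refl->D->L'->G->R'->G->plug->G
Char 5 ('H'): step: R->3, L=6; H->plug->C->R->D->L->F->refl->H->L'->B->R'->G->plug->G
Char 6 ('F'): step: R->4, L=6; F->plug->F->R->A->L->G->refl->B->L'->E->R'->E->plug->E
Char 7 ('C'): step: R->5, L=6; C->plug->H->R->G->L->D->refl->E->L'->C->R'->B->plug->B
Char 8 ('B'): step: R->6, L=6; B->plug->B->R->E->L->B->refl->G->L'->A->R'->H->plug->C
Char 9 ('D'): step: R->7, L=6; D->plug->D->R->C->L->E->refl->D->L'->G->R'->E->plug->E
Char 10 ('E'): step: R->0, L->7 (L advanced); E->plug->E->R->D->L->A->refl->C->L'->F->R'->D->plug->D
Final: ciphertext=HHFGGEBCED, RIGHT=0, LEFT=7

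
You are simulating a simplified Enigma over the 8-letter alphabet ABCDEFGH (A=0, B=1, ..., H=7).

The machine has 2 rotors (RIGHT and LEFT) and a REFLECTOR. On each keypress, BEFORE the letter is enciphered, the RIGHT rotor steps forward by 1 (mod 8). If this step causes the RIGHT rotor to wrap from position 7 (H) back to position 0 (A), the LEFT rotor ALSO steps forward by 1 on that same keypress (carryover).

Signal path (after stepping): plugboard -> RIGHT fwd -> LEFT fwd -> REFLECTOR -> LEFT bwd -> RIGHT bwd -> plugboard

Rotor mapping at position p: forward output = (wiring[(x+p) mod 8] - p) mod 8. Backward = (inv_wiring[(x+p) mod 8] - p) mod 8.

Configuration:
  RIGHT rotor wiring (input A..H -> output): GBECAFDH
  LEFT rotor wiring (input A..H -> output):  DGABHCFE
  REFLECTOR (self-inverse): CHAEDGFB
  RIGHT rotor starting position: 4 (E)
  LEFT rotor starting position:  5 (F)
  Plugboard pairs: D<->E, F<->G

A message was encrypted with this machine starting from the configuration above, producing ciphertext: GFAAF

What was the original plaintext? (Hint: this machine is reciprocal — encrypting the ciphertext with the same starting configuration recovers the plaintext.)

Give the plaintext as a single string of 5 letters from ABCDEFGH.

Answer: EGDDA

Derivation:
Char 1 ('G'): step: R->5, L=5; G->plug->F->R->H->L->C->refl->A->L'->B->R'->D->plug->E
Char 2 ('F'): step: R->6, L=5; F->plug->G->R->C->L->H->refl->B->L'->E->R'->F->plug->G
Char 3 ('A'): step: R->7, L=5; A->plug->A->R->A->L->F->refl->G->L'->D->R'->E->plug->D
Char 4 ('A'): step: R->0, L->6 (L advanced); A->plug->A->R->G->L->B->refl->H->L'->A->R'->E->plug->D
Char 5 ('F'): step: R->1, L=6; F->plug->G->R->G->L->B->refl->H->L'->A->R'->A->plug->A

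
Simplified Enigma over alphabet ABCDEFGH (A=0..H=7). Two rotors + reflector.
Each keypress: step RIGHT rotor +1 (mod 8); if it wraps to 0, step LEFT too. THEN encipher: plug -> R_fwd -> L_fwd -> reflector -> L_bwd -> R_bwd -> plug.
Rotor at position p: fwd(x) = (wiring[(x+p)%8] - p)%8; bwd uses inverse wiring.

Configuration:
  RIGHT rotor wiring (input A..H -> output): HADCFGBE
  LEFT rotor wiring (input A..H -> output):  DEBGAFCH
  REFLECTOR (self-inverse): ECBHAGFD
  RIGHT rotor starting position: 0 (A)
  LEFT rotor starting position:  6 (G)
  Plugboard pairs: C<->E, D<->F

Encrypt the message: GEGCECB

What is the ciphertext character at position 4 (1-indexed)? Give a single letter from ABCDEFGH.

Char 1 ('G'): step: R->1, L=6; G->plug->G->R->D->L->G->refl->F->L'->C->R'->B->plug->B
Char 2 ('E'): step: R->2, L=6; E->plug->C->R->D->L->G->refl->F->L'->C->R'->F->plug->D
Char 3 ('G'): step: R->3, L=6; G->plug->G->R->F->L->A->refl->E->L'->A->R'->H->plug->H
Char 4 ('C'): step: R->4, L=6; C->plug->E->R->D->L->G->refl->F->L'->C->R'->B->plug->B

B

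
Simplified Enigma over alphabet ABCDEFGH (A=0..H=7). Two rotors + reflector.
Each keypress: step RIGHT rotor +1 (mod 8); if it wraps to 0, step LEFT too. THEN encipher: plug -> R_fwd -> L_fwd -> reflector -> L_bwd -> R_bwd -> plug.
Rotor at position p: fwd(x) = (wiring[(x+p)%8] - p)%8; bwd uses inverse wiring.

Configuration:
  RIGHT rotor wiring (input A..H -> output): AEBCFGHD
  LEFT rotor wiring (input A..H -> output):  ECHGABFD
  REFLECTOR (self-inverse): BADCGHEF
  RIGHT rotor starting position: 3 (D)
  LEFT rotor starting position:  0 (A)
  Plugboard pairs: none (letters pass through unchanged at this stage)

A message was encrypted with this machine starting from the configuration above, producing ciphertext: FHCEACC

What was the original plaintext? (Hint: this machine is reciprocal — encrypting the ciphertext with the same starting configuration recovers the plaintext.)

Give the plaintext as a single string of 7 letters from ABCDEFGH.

Char 1 ('F'): step: R->4, L=0; F->plug->F->R->A->L->E->refl->G->L'->D->R'->C->plug->C
Char 2 ('H'): step: R->5, L=0; H->plug->H->R->A->L->E->refl->G->L'->D->R'->D->plug->D
Char 3 ('C'): step: R->6, L=0; C->plug->C->R->C->L->H->refl->F->L'->G->R'->D->plug->D
Char 4 ('E'): step: R->7, L=0; E->plug->E->R->D->L->G->refl->E->L'->A->R'->H->plug->H
Char 5 ('A'): step: R->0, L->1 (L advanced); A->plug->A->R->A->L->B->refl->A->L'->E->R'->B->plug->B
Char 6 ('C'): step: R->1, L=1; C->plug->C->R->B->L->G->refl->E->L'->F->R'->E->plug->E
Char 7 ('C'): step: R->2, L=1; C->plug->C->R->D->L->H->refl->F->L'->C->R'->H->plug->H

Answer: CDDHBEH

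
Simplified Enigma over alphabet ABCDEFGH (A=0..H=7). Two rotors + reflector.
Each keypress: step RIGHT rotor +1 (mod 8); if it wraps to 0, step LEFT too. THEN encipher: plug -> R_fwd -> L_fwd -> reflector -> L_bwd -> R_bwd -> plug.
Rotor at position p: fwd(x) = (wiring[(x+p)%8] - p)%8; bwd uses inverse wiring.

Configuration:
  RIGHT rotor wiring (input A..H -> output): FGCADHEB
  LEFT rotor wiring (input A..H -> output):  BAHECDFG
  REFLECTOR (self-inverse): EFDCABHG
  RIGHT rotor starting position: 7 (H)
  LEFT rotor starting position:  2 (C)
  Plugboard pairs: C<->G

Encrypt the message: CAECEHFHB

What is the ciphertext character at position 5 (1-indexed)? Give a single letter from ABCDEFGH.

Char 1 ('C'): step: R->0, L->3 (L advanced); C->plug->G->R->E->L->D->refl->C->L'->D->R'->E->plug->E
Char 2 ('A'): step: R->1, L=3; A->plug->A->R->F->L->G->refl->H->L'->B->R'->B->plug->B
Char 3 ('E'): step: R->2, L=3; E->plug->E->R->C->L->A->refl->E->L'->H->R'->F->plug->F
Char 4 ('C'): step: R->3, L=3; C->plug->G->R->D->L->C->refl->D->L'->E->R'->C->plug->G
Char 5 ('E'): step: R->4, L=3; E->plug->E->R->B->L->H->refl->G->L'->F->R'->D->plug->D

D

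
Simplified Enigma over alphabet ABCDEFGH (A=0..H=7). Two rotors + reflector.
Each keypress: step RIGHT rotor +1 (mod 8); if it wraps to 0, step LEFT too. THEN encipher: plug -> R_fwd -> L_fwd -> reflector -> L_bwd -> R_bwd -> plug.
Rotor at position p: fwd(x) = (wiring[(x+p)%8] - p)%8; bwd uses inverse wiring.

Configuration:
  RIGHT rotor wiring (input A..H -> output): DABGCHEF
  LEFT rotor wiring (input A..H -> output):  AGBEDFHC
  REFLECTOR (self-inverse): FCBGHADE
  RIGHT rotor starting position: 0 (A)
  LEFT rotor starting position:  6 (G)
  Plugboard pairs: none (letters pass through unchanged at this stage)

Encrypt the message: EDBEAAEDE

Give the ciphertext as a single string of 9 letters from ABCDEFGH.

Answer: FBDDCECBB

Derivation:
Char 1 ('E'): step: R->1, L=6; E->plug->E->R->G->L->F->refl->A->L'->D->R'->F->plug->F
Char 2 ('D'): step: R->2, L=6; D->plug->D->R->F->L->G->refl->D->L'->E->R'->B->plug->B
Char 3 ('B'): step: R->3, L=6; B->plug->B->R->H->L->H->refl->E->L'->B->R'->D->plug->D
Char 4 ('E'): step: R->4, L=6; E->plug->E->R->H->L->H->refl->E->L'->B->R'->D->plug->D
Char 5 ('A'): step: R->5, L=6; A->plug->A->R->C->L->C->refl->B->L'->A->R'->C->plug->C
Char 6 ('A'): step: R->6, L=6; A->plug->A->R->G->L->F->refl->A->L'->D->R'->E->plug->E
Char 7 ('E'): step: R->7, L=6; E->plug->E->R->H->L->H->refl->E->L'->B->R'->C->plug->C
Char 8 ('D'): step: R->0, L->7 (L advanced); D->plug->D->R->G->L->G->refl->D->L'->A->R'->B->plug->B
Char 9 ('E'): step: R->1, L=7; E->plug->E->R->G->L->G->refl->D->L'->A->R'->B->plug->B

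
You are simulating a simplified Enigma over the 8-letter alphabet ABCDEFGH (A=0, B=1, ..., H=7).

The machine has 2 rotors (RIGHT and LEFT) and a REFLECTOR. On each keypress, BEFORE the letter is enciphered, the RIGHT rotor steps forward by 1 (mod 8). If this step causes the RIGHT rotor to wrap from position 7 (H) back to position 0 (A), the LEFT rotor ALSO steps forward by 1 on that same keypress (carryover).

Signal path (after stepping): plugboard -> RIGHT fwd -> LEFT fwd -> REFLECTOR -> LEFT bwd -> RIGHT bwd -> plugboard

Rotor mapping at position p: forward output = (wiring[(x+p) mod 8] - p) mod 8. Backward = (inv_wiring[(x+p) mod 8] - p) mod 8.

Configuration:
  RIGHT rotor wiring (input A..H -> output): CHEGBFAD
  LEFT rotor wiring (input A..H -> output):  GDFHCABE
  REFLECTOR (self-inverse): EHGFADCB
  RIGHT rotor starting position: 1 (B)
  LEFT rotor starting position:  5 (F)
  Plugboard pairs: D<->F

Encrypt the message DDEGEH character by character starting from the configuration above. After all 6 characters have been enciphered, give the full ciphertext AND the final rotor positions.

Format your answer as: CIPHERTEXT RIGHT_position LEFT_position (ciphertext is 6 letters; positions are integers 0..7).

Char 1 ('D'): step: R->2, L=5; D->plug->F->R->B->L->E->refl->A->L'->F->R'->H->plug->H
Char 2 ('D'): step: R->3, L=5; D->plug->F->R->H->L->F->refl->D->L'->A->R'->E->plug->E
Char 3 ('E'): step: R->4, L=5; E->plug->E->R->G->L->C->refl->G->L'->E->R'->C->plug->C
Char 4 ('G'): step: R->5, L=5; G->plug->G->R->B->L->E->refl->A->L'->F->R'->D->plug->F
Char 5 ('E'): step: R->6, L=5; E->plug->E->R->G->L->C->refl->G->L'->E->R'->C->plug->C
Char 6 ('H'): step: R->7, L=5; H->plug->H->R->B->L->E->refl->A->L'->F->R'->D->plug->F
Final: ciphertext=HECFCF, RIGHT=7, LEFT=5

Answer: HECFCF 7 5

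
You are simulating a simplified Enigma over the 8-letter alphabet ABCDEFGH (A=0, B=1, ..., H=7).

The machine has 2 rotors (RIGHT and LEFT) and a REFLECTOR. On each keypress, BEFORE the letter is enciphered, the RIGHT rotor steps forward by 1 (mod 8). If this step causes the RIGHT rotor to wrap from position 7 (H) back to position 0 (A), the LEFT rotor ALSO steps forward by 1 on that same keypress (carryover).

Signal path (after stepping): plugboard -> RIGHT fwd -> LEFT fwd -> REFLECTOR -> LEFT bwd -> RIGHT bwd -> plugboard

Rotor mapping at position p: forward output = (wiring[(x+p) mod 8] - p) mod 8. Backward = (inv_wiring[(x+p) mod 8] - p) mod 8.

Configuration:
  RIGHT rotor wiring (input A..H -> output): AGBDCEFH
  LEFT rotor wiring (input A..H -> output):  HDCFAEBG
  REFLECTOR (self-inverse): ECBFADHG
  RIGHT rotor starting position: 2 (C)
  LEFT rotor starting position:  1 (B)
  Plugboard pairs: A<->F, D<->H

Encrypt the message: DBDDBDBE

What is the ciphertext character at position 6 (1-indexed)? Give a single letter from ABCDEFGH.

Char 1 ('D'): step: R->3, L=1; D->plug->H->R->G->L->F->refl->D->L'->E->R'->E->plug->E
Char 2 ('B'): step: R->4, L=1; B->plug->B->R->A->L->C->refl->B->L'->B->R'->C->plug->C
Char 3 ('D'): step: R->5, L=1; D->plug->H->R->F->L->A->refl->E->L'->C->R'->C->plug->C
Char 4 ('D'): step: R->6, L=1; D->plug->H->R->G->L->F->refl->D->L'->E->R'->G->plug->G
Char 5 ('B'): step: R->7, L=1; B->plug->B->R->B->L->B->refl->C->L'->A->R'->A->plug->F
Char 6 ('D'): step: R->0, L->2 (L advanced); D->plug->H->R->H->L->B->refl->C->L'->D->R'->D->plug->H

H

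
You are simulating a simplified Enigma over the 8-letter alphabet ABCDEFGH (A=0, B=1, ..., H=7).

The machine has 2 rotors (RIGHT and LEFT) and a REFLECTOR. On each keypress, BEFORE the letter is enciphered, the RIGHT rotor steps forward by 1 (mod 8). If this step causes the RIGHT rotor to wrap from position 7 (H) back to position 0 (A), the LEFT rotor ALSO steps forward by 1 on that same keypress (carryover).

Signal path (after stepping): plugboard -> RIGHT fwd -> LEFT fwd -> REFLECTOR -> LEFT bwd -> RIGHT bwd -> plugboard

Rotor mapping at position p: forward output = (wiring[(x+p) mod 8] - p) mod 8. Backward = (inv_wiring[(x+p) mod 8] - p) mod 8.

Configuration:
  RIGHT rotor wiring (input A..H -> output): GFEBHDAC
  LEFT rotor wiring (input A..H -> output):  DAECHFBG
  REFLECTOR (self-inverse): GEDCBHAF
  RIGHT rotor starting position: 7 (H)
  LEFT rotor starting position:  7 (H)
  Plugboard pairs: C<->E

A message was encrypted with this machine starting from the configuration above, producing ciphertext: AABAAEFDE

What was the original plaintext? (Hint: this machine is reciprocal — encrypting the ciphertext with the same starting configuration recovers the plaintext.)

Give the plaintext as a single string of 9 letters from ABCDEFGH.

Char 1 ('A'): step: R->0, L->0 (L advanced); A->plug->A->R->G->L->B->refl->E->L'->C->R'->H->plug->H
Char 2 ('A'): step: R->1, L=0; A->plug->A->R->E->L->H->refl->F->L'->F->R'->H->plug->H
Char 3 ('B'): step: R->2, L=0; B->plug->B->R->H->L->G->refl->A->L'->B->R'->D->plug->D
Char 4 ('A'): step: R->3, L=0; A->plug->A->R->G->L->B->refl->E->L'->C->R'->G->plug->G
Char 5 ('A'): step: R->4, L=0; A->plug->A->R->D->L->C->refl->D->L'->A->R'->G->plug->G
Char 6 ('E'): step: R->5, L=0; E->plug->C->R->F->L->F->refl->H->L'->E->R'->G->plug->G
Char 7 ('F'): step: R->6, L=0; F->plug->F->R->D->L->C->refl->D->L'->A->R'->C->plug->E
Char 8 ('D'): step: R->7, L=0; D->plug->D->R->F->L->F->refl->H->L'->E->R'->G->plug->G
Char 9 ('E'): step: R->0, L->1 (L advanced); E->plug->C->R->E->L->E->refl->B->L'->C->R'->H->plug->H

Answer: HHDGGGEGH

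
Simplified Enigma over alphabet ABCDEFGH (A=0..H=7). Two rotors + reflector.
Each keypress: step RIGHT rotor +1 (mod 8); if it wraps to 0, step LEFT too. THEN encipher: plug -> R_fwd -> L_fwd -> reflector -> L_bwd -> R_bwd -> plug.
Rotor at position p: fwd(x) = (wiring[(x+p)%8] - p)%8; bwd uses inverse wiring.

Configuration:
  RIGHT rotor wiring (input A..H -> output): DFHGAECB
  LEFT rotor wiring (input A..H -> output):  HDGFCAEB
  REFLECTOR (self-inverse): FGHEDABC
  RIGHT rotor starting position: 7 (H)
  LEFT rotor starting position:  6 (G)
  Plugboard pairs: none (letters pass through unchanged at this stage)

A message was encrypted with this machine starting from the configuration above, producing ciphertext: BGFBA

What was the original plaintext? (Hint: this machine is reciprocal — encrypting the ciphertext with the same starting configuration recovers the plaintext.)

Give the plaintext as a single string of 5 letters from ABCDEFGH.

Answer: GEGGC

Derivation:
Char 1 ('B'): step: R->0, L->7 (L advanced); B->plug->B->R->F->L->D->refl->E->L'->C->R'->G->plug->G
Char 2 ('G'): step: R->1, L=7; G->plug->G->R->A->L->C->refl->H->L'->D->R'->E->plug->E
Char 3 ('F'): step: R->2, L=7; F->plug->F->R->H->L->F->refl->A->L'->B->R'->G->plug->G
Char 4 ('B'): step: R->3, L=7; B->plug->B->R->F->L->D->refl->E->L'->C->R'->G->plug->G
Char 5 ('A'): step: R->4, L=7; A->plug->A->R->E->L->G->refl->B->L'->G->R'->C->plug->C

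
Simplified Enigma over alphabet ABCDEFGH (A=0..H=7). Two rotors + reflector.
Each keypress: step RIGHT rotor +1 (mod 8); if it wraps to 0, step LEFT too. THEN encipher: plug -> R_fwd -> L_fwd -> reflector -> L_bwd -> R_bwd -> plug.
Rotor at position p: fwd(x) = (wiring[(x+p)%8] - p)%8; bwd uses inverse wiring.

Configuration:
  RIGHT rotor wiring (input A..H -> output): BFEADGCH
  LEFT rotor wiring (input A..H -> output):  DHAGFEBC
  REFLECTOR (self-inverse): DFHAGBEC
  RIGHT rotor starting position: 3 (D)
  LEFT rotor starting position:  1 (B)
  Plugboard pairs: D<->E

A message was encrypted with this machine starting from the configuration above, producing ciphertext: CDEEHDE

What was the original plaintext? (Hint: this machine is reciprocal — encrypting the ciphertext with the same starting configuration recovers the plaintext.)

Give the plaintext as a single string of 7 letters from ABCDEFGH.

Answer: BGBFFEH

Derivation:
Char 1 ('C'): step: R->4, L=1; C->plug->C->R->G->L->B->refl->F->L'->C->R'->B->plug->B
Char 2 ('D'): step: R->5, L=1; D->plug->E->R->A->L->G->refl->E->L'->D->R'->G->plug->G
Char 3 ('E'): step: R->6, L=1; E->plug->D->R->H->L->C->refl->H->L'->B->R'->B->plug->B
Char 4 ('E'): step: R->7, L=1; E->plug->D->R->F->L->A->refl->D->L'->E->R'->F->plug->F
Char 5 ('H'): step: R->0, L->2 (L advanced); H->plug->H->R->H->L->F->refl->B->L'->G->R'->F->plug->F
Char 6 ('D'): step: R->1, L=2; D->plug->E->R->F->L->A->refl->D->L'->C->R'->D->plug->E
Char 7 ('E'): step: R->2, L=2; E->plug->D->R->E->L->H->refl->C->L'->D->R'->H->plug->H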